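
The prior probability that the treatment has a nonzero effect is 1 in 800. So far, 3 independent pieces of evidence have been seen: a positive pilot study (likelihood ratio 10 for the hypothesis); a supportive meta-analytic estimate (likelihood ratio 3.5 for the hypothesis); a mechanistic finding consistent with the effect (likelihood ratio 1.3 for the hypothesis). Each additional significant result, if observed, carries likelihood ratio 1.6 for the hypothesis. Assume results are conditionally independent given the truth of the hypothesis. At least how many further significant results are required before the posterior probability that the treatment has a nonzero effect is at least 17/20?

Prior odds = 0.00125/0.99875 = 1/799.
Combined Bayes factor of the evidence already in hand = 10 × 3.5 × 1.3 = 45.5.
Odds after that evidence = (1/799) × 45.5 = 91/1598.
Target odds = 0.85/0.15 = 17/3.
Need 1.6ⁿ ≥ 17/3 ÷ (91/1598) = 27166/273.
1.6⁹ = 134217728/1953125 falls short of 27166/273 but 1.6¹⁰ ≈109.951 reaches it, so n = 10.

10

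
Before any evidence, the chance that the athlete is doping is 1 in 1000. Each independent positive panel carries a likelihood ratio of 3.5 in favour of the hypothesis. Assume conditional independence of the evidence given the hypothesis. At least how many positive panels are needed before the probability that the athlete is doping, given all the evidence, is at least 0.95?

Prior odds: 0.001 ÷ 0.999 = 1/999.
Likelihood ratio per positive panel = 3.5.
Target odds: 0.95 ÷ 0.05 = 19.
Need (1/999) × 3.5ⁿ ≥ 19, i.e. 3.5ⁿ ≥ 18981.
3.5⁷ = 823543/128 falls short of 18981 but 3.5⁸ = 5764801/256 reaches it, so n = 8.

8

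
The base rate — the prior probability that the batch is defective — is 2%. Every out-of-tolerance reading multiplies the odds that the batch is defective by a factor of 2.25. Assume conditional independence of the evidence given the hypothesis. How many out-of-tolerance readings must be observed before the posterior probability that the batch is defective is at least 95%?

Prior odds: 0.02 ÷ 0.98 = 1/49.
Likelihood ratio per out-of-tolerance reading = 2.25.
Target posterior odds = 0.95/0.05 = 19.
Require 2.25ⁿ ≥ 19 ÷ (1/49) = 931.
2.25⁸ = 43046721/65536 falls short of 931 but 2.25⁹ = 387420489/262144 reaches it, so n = 9.

9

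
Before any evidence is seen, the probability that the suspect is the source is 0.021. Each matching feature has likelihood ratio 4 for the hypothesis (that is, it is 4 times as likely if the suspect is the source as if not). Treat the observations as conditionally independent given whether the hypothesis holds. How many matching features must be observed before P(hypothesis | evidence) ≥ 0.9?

Prior odds: 0.021 ÷ 0.979 = 21/979.
Likelihood ratio per matching feature = 4.
Target posterior odds = 0.9/0.1 = 9.
Need (21/979) × 4ⁿ ≥ 9, i.e. 4ⁿ ≥ 2937/7.
4⁴ = 256 falls short of 2937/7 but 4⁵ = 1024 reaches it, so n = 5.

5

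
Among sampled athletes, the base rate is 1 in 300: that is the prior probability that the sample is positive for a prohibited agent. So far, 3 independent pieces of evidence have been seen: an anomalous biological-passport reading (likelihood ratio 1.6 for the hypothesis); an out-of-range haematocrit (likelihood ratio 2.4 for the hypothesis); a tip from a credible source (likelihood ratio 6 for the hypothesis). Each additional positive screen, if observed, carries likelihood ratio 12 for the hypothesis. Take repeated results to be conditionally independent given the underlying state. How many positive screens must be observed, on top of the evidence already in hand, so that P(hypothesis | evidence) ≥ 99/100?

3

Prior odds = (1/300)/(299/300) = 1/299.
Combined Bayes factor of the evidence already in hand = 1.6 × 2.4 × 6 = 23.04.
Odds after that evidence = (1/299) × 23.04 = 576/7475.
Target odds = 0.99/0.01 = 99.
Need 12ⁿ ≥ 99 ÷ (576/7475) = 1284.765625.
12² = 144 falls short of 1284.765625 but 12³ = 1728 reaches it, so n = 3.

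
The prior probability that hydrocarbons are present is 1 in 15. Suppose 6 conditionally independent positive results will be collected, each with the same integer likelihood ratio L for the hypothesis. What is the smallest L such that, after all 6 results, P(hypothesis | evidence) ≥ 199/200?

Prior odds = (1/15)/(14/15) = 1/14.
Target odds = 0.995/0.005 = 199.
Need L⁶ ≥ 199 ÷ (1/14) = 2786.
3⁶ = 729 < 2786 ≤ 4096 = 4⁶, so L = 4.

4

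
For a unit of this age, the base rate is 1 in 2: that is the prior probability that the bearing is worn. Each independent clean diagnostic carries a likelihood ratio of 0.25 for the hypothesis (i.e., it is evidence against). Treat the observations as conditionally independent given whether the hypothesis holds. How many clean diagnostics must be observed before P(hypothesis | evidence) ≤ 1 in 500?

5

Prior odds = 0.5/0.5 = 1.
Likelihood ratio per clean diagnostic = 0.25.
Target posterior odds = 0.002/0.998 = 1/499.
Need 1 × 0.25ⁿ ≤ 1/499, i.e. 0.25ⁿ ≤ 1/499.
0.25⁴ = 0.00390625 is still above 1/499 but 0.25⁵ = 1/1024 is at or below it, so n = 5.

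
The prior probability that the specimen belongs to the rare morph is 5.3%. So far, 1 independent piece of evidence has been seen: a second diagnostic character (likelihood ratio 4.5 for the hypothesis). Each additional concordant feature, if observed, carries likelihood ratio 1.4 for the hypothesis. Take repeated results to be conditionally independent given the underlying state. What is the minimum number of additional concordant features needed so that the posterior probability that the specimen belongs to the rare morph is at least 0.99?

Prior odds = 0.053/0.947 = 53/947.
Bayes factor of the evidence already in hand = 4.5.
Odds after that evidence = (53/947) × 4.5 = 477/1894.
Target odds = 0.99/0.01 = 99.
Need 1.4ⁿ ≥ 99 ÷ (477/1894) = 20834/53.
1.4¹⁷ ≈304.913 falls short of 20834/53 but 1.4¹⁸ ≈426.879 reaches it, so n = 18.

18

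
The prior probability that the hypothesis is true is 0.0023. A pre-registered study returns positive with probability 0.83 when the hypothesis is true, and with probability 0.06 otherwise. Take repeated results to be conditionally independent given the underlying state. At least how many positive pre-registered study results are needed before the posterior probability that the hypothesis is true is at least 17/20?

Prior odds: 0.0023 ÷ 0.9977 = 23/9977.
Likelihood ratio of a positive result = 0.83/0.06 = 83/6.
Target posterior odds = 0.85/0.15 = 17/3.
Need (23/9977) × (83/6)ⁿ ≥ 17/3, i.e. (83/6)ⁿ ≥ 169609/69.
(83/6)² = 6889/36 falls short of 169609/69 but (83/6)³ = 571787/216 reaches it, so n = 3.

3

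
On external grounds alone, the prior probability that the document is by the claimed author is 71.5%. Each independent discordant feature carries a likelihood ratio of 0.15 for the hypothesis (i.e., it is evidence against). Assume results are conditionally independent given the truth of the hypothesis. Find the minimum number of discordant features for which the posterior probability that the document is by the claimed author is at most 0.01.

3

Prior odds: 0.715 ÷ 0.285 = 143/57.
Likelihood ratio per discordant feature = 0.15.
Target odds: 0.01 ÷ 0.99 = 1/99.
Require 0.15ⁿ ≤ 1/99 ÷ (143/57) = 19/4719.
0.15² = 0.0225 is still above 19/4719 but 0.15³ = 0.003375 is at or below it, so n = 3.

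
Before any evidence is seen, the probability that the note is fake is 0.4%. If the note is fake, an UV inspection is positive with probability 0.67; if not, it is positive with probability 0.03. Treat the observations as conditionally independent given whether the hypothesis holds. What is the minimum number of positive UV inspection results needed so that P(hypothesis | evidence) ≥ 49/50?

4

Prior odds: 0.004 ÷ 0.996 = 1/249.
Likelihood ratio of a positive = 0.67/0.03 = 67/3.
Target odds: 0.98 ÷ 0.02 = 49.
Need (1/249) × (67/3)ⁿ ≥ 49, i.e. (67/3)ⁿ ≥ 12201.
(67/3)³ = 300763/27 falls short of 12201 but (67/3)⁴ = 20151121/81 reaches it, so n = 4.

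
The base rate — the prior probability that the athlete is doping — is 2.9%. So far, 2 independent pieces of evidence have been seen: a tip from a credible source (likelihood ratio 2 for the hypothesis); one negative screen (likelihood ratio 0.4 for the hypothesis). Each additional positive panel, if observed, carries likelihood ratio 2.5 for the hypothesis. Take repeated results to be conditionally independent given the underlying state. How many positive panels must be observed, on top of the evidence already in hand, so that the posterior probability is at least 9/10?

7

Prior odds = 0.029/0.971 = 29/971.
Combined Bayes factor of the evidence already in hand = 2 × 0.4 = 0.8.
Odds after that evidence = (29/971) × 0.8 = 116/4855.
Target odds = 0.9/0.1 = 9.
Need 2.5ⁿ ≥ 9 ÷ (116/4855) = 43695/116.
2.5⁶ = 244.140625 falls short of 43695/116 but 2.5⁷ = 610.3515625 reaches it, so n = 7.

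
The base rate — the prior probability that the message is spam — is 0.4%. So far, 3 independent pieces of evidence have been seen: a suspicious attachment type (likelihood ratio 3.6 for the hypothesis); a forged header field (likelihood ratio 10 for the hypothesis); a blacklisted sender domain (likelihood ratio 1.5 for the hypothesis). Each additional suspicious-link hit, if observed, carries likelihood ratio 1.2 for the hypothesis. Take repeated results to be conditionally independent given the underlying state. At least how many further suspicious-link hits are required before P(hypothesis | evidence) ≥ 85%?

Prior odds = 0.004/0.996 = 1/249.
Combined Bayes factor of the evidence already in hand = 3.6 × 10 × 1.5 = 54.
Odds after that evidence = (1/249) × 54 = 18/83.
Target odds = 0.85/0.15 = 17/3.
Need 1.2ⁿ ≥ 17/3 ÷ (18/83) = 1411/54.
1.2¹⁷ ≈22.1861 falls short of 1411/54 but 1.2¹⁸ ≈26.6233 reaches it, so n = 18.

18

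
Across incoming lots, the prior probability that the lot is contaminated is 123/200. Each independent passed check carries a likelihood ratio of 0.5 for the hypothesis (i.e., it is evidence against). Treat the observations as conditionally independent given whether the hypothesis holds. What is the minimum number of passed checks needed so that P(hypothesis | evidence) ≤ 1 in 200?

Prior odds = 0.615/0.385 = 123/77.
Likelihood ratio per passed check = 0.5.
Target odds: 0.005 ÷ 0.995 = 1/199.
Need (123/77) × 0.5ⁿ ≤ 1/199, i.e. 0.5ⁿ ≤ 77/24477.
0.5⁸ = 0.00390625 is still above 77/24477 but 0.5⁹ = 0.001953125 is at or below it, so n = 9.

9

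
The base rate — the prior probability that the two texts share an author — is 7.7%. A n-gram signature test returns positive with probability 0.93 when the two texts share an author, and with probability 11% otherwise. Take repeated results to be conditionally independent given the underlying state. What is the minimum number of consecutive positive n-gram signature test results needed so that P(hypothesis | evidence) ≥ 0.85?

Prior odds = 0.077/0.923 = 77/923.
Likelihood ratio of a positive result = 0.93/0.11 = 93/11.
Target odds: 0.85 ÷ 0.15 = 17/3.
Need (77/923) × (93/11)ⁿ ≥ 17/3, i.e. (93/11)ⁿ ≥ 15691/231.
(93/11)¹ = 93/11 falls short of 15691/231 but (93/11)² = 8649/121 reaches it, so n = 2.

2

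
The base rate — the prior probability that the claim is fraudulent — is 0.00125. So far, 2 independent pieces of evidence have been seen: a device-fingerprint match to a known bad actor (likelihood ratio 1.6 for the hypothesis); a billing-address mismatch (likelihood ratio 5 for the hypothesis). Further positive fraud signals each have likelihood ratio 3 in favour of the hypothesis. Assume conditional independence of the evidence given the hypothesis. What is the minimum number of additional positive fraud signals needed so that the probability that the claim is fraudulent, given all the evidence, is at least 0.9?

7

Prior odds = 0.00125/0.99875 = 1/799.
Combined Bayes factor of the evidence already in hand = 1.6 × 5 = 8.
Odds after that evidence = (1/799) × 8 = 8/799.
Target odds = 0.9/0.1 = 9.
Need 3ⁿ ≥ 9 ÷ (8/799) = 898.875.
3⁶ = 729 falls short of 898.875 but 3⁷ = 2187 reaches it, so n = 7.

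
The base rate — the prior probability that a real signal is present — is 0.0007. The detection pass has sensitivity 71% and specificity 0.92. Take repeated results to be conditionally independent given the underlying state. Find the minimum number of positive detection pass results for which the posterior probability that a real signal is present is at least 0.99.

Prior odds: 0.0007 ÷ 0.9993 = 7/9993.
False-positive rate = 1 − 0.92 = 0.08; likelihood ratio of a positive = 0.71/0.08 = 8.875.
Target odds: 0.99 ÷ 0.01 = 99.
Need (7/9993) × 8.875ⁿ ≥ 99, i.e. 8.875ⁿ ≥ 989307/7.
8.875⁵ ≈55060.7 falls short of 989307/7 but 8.875⁶ ≈488664 reaches it, so n = 6.

6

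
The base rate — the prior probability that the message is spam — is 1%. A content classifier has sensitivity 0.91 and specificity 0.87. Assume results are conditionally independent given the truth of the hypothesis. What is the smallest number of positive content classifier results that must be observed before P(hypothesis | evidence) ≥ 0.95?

4

Prior odds: 0.01 ÷ 0.99 = 1/99.
False-positive rate = 1 − 0.87 = 0.13; likelihood ratio of a positive = 0.91/0.13 = 7.
Target odds: 0.95 ÷ 0.05 = 19.
Require 7ⁿ ≥ 19 ÷ (1/99) = 1881.
7³ = 343 falls short of 1881 but 7⁴ = 2401 reaches it, so n = 4.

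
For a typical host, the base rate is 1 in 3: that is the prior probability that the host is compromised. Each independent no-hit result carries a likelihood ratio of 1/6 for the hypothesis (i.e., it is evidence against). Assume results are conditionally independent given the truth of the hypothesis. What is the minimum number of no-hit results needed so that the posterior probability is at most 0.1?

1

Prior odds: (1/3) ÷ (2/3) = 0.5.
Likelihood ratio per no-hit result = 1/6.
Target posterior odds = 0.1/0.9 = 1/9.
Need 0.5 × (1/6)ⁿ ≤ 1/9, i.e. (1/6)ⁿ ≤ 2/9.
(1/6)¹ = 1/6, which is already at or below the required 2/9; so n = 1.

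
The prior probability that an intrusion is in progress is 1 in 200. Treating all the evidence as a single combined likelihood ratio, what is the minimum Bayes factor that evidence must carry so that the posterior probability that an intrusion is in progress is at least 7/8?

Prior odds = 0.005/0.995 = 1/199.
Target odds = 0.875/0.125 = 7.
Required Bayes factor = 7 ÷ (1/199) = 1393.

1393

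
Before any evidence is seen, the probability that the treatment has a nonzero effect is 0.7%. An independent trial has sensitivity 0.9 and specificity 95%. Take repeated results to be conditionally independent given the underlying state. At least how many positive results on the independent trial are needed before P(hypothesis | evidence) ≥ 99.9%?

5

Prior odds: 0.007 ÷ 0.993 = 7/993.
False-positive rate = 1 − 0.95 = 0.05; likelihood ratio of a positive = 0.9/0.05 = 18.
Target posterior odds = 0.999/0.001 = 999.
Require 18ⁿ ≥ 999 ÷ (7/993) = 992007/7.
18⁴ = 104976 falls short of 992007/7 but 18⁵ = 1889568 reaches it, so n = 5.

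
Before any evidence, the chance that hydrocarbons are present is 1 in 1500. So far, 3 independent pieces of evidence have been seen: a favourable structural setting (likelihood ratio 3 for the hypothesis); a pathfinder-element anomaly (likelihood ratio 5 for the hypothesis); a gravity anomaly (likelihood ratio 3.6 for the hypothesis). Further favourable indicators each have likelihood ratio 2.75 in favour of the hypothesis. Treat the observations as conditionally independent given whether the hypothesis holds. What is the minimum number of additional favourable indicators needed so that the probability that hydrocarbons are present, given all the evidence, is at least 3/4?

5

Prior odds = (1/1500)/(1499/1500) = 1/1499.
Combined Bayes factor of the evidence already in hand = 3 × 5 × 3.6 = 54.
Odds after that evidence = (1/1499) × 54 = 54/1499.
Target odds = 0.75/0.25 = 3.
Need 2.75ⁿ ≥ 3 ÷ (54/1499) = 1499/18.
2.75⁴ = 57.19140625 falls short of 1499/18 but 2.75⁵ = 161051/1024 reaches it, so n = 5.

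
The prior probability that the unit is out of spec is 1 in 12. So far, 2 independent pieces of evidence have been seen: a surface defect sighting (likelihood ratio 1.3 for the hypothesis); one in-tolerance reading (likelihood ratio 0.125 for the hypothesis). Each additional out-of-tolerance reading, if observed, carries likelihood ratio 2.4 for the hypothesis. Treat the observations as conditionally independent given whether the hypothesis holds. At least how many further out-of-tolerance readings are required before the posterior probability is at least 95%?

9

Prior odds = (1/12)/(11/12) = 1/11.
Combined Bayes factor of the evidence already in hand = 1.3 × 0.125 = 0.1625.
Odds after that evidence = (1/11) × 0.1625 = 13/880.
Target odds = 0.95/0.05 = 19.
Need 2.4ⁿ ≥ 19 ÷ (13/880) = 16720/13.
2.4⁸ = 429981696/390625 falls short of 16720/13 but 2.4⁹ ≈2641.81 reaches it, so n = 9.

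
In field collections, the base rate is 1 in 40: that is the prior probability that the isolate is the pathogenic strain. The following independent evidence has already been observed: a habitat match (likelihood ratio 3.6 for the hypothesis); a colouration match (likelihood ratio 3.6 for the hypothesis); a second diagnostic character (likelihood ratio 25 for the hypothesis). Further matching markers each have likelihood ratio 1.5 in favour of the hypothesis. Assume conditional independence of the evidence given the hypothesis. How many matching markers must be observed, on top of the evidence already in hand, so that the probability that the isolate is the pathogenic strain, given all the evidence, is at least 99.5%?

Prior odds = 0.025/0.975 = 1/39.
Combined Bayes factor of the evidence already in hand = 3.6 × 3.6 × 25 = 324.
Odds after that evidence = (1/39) × 324 = 108/13.
Target odds = 0.995/0.005 = 199.
Need 1.5ⁿ ≥ 199 ÷ (108/13) = 2587/108.
1.5⁷ = 17.0859375 falls short of 2587/108 but 1.5⁸ = 25.62890625 reaches it, so n = 8.

8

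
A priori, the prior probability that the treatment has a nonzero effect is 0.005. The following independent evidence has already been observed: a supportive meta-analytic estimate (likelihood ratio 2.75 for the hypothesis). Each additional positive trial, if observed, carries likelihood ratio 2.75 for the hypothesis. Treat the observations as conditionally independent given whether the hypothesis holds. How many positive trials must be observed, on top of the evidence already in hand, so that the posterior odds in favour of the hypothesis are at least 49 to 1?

9

Prior odds = 0.005/0.995 = 1/199.
Bayes factor of the evidence already in hand = 2.75.
Odds after that evidence = (1/199) × 2.75 = 11/796.
Target odds = 49.
Need 2.75ⁿ ≥ 49 ÷ (11/796) = 39004/11.
2.75⁸ = 214358881/65536 falls short of 39004/11 but 2.75⁹ ≈8994.86 reaches it, so n = 9.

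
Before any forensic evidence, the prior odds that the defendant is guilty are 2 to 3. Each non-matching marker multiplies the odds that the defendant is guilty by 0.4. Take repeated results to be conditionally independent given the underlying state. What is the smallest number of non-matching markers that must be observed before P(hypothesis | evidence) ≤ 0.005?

Prior odds = 2/3.
Likelihood ratio per non-matching marker = 0.4.
Target posterior odds = 0.005/0.995 = 1/199.
Need (2/3) × 0.4ⁿ ≤ 1/199, i.e. 0.4ⁿ ≤ 3/398.
0.4⁵ = 0.01024 is still above 3/398 but 0.4⁶ = 64/15625 is at or below it, so n = 6.

6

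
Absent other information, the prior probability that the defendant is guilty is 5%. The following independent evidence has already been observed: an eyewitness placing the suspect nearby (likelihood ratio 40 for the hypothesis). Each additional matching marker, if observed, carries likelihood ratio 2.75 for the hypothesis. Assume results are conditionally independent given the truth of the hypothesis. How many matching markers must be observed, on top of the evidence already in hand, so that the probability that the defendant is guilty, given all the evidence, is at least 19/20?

Prior odds = 0.05/0.95 = 1/19.
Bayes factor of the evidence already in hand = 40.
Odds after that evidence = (1/19) × 40 = 40/19.
Target odds = 0.95/0.05 = 19.
Need 2.75ⁿ ≥ 19 ÷ (40/19) = 9.025.
2.75² = 7.5625 falls short of 9.025 but 2.75³ = 20.796875 reaches it, so n = 3.

3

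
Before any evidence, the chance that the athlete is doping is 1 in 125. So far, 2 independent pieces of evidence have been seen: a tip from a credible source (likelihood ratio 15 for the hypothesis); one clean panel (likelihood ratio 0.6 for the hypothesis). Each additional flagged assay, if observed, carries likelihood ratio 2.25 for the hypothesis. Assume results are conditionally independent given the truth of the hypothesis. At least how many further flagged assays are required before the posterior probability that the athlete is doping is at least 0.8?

Prior odds = 0.008/0.992 = 1/124.
Combined Bayes factor of the evidence already in hand = 15 × 0.6 = 9.
Odds after that evidence = (1/124) × 9 = 9/124.
Target odds = 0.8/0.2 = 4.
Need 2.25ⁿ ≥ 4 ÷ (9/124) = 496/9.
2.25⁴ = 25.62890625 falls short of 496/9 but 2.25⁵ = 59049/1024 reaches it, so n = 5.

5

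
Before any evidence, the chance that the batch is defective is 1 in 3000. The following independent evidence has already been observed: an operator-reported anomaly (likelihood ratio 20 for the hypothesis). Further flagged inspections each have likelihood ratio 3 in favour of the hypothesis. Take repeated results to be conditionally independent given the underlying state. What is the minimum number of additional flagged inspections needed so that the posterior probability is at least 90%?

7

Prior odds = (1/3000)/(2999/3000) = 1/2999.
Bayes factor of the evidence already in hand = 20.
Odds after that evidence = (1/2999) × 20 = 20/2999.
Target odds = 0.9/0.1 = 9.
Need 3ⁿ ≥ 9 ÷ (20/2999) = 1349.55.
3⁶ = 729 falls short of 1349.55 but 3⁷ = 2187 reaches it, so n = 7.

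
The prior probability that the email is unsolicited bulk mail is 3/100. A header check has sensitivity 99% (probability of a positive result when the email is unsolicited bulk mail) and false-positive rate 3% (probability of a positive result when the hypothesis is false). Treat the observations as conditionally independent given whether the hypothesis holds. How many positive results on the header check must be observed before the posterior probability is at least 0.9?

2

Prior odds: 0.03 ÷ 0.97 = 3/97.
Likelihood ratio of a positive result = 0.99/0.03 = 33.
Target odds: 0.9 ÷ 0.1 = 9.
Need (3/97) × 33ⁿ ≥ 9, i.e. 33ⁿ ≥ 291.
33¹ = 33 falls short of 291 but 33² = 1089 reaches it, so n = 2.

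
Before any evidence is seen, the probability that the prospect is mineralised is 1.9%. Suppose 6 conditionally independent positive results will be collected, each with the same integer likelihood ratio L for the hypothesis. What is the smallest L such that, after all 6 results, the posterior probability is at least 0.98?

4

Prior odds = 0.019/0.981 = 19/981.
Target odds = 0.98/0.02 = 49.
Need L⁶ ≥ 49 ÷ (19/981) = 48069/19.
3⁶ = 729 < 48069/19 ≤ 4096 = 4⁶, so L = 4.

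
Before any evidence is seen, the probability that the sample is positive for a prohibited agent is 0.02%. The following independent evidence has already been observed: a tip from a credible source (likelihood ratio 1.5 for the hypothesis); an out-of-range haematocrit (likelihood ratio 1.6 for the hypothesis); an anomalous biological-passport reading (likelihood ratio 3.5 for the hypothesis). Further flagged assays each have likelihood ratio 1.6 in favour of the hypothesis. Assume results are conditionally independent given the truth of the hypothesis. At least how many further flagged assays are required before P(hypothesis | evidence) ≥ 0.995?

25

Prior odds = 0.0002/0.9998 = 1/4999.
Combined Bayes factor of the evidence already in hand = 1.5 × 1.6 × 3.5 = 8.4.
Odds after that evidence = (1/4999) × 8.4 = 42/24995.
Target odds = 0.995/0.005 = 199.
Need 1.6ⁿ ≥ 199 ÷ (42/24995) = 4974005/42.
1.6²⁴ ≈79228.2 falls short of 4974005/42 but 1.6²⁵ ≈126765 reaches it, so n = 25.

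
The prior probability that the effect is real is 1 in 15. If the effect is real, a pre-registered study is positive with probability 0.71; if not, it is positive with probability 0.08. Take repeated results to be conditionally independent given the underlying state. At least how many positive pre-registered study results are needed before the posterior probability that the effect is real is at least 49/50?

3

Prior odds = (1/15)/(14/15) = 1/14.
Likelihood ratio of a positive = 0.71/0.08 = 8.875.
Target odds: 0.98 ÷ 0.02 = 49.
Require 8.875ⁿ ≥ 49 ÷ (1/14) = 686.
8.875² = 78.765625 falls short of 686 but 8.875³ = 357911/512 reaches it, so n = 3.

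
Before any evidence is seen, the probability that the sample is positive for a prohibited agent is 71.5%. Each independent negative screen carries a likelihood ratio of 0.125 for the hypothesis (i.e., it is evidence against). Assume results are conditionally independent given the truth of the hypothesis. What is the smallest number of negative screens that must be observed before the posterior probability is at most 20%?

2

Prior odds = 0.715/0.285 = 143/57.
Likelihood ratio per negative screen = 0.125.
Target posterior odds = 0.2/0.8 = 0.25.
Require 0.125ⁿ ≤ 0.25 ÷ (143/57) = 57/572.
0.125¹ = 0.125 is still above 57/572 but 0.125² = 0.015625 is at or below it, so n = 2.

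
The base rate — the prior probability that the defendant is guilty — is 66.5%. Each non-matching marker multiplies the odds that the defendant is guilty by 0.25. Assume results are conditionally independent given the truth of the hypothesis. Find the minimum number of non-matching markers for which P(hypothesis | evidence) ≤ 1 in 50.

4

Prior odds: 0.665 ÷ 0.335 = 133/67.
Likelihood ratio per non-matching marker = 0.25.
Target odds: 0.02 ÷ 0.98 = 1/49.
Need (133/67) × 0.25ⁿ ≤ 1/49, i.e. 0.25ⁿ ≤ 67/6517.
0.25³ = 0.015625 is still above 67/6517 but 0.25⁴ = 0.00390625 is at or below it, so n = 4.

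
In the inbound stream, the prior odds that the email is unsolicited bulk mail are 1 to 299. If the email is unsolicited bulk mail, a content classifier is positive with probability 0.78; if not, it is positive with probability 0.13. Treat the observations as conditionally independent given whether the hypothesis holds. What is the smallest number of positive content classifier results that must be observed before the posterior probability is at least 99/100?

Prior odds = 1/299.
Likelihood ratio of a positive = 0.78/0.13 = 6.
Target odds: 0.99 ÷ 0.01 = 99.
Require 6ⁿ ≥ 99 ÷ (1/299) = 29601.
6⁵ = 7776 falls short of 29601 but 6⁶ = 46656 reaches it, so n = 6.

6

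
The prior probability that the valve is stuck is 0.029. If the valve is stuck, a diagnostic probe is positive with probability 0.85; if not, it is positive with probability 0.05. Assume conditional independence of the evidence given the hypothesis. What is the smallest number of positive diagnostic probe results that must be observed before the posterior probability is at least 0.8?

Prior odds: 0.029 ÷ 0.971 = 29/971.
Likelihood ratio of a positive = 0.85/0.05 = 17.
Target posterior odds = 0.8/0.2 = 4.
Require 17ⁿ ≥ 4 ÷ (29/971) = 3884/29.
17¹ = 17 falls short of 3884/29 but 17² = 289 reaches it, so n = 2.

2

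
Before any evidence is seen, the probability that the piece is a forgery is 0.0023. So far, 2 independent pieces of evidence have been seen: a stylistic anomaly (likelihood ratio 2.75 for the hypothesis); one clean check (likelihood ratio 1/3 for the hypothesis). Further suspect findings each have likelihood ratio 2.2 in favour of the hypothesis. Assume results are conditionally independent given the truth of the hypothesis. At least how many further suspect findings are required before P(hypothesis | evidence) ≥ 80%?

10

Prior odds = 0.0023/0.9977 = 23/9977.
Combined Bayes factor of the evidence already in hand = 2.75 × (1/3) = 11/12.
Odds after that evidence = (23/9977) × 11/12 = 23/10884.
Target odds = 0.8/0.2 = 4.
Need 2.2ⁿ ≥ 4 ÷ (23/10884) = 43536/23.
2.2⁹ ≈1207.27 falls short of 43536/23 but 2.2¹⁰ ≈2655.99 reaches it, so n = 10.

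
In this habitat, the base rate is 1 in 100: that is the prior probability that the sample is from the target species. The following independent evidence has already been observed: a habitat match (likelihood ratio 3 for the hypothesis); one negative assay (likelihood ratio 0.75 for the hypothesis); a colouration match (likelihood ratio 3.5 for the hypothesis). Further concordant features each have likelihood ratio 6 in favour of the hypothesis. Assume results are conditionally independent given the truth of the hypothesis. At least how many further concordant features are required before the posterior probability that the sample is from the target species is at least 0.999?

6

Prior odds = 0.01/0.99 = 1/99.
Combined Bayes factor of the evidence already in hand = 3 × 0.75 × 3.5 = 7.875.
Odds after that evidence = (1/99) × 7.875 = 7/88.
Target odds = 0.999/0.001 = 999.
Need 6ⁿ ≥ 999 ÷ (7/88) = 87912/7.
6⁵ = 7776 falls short of 87912/7 but 6⁶ = 46656 reaches it, so n = 6.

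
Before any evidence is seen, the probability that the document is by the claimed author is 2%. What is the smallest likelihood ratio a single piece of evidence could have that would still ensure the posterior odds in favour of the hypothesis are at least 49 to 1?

2401

Prior odds = 0.02/0.98 = 1/49.
Target odds = 49.
Required Bayes factor = 49 ÷ (1/49) = 2401.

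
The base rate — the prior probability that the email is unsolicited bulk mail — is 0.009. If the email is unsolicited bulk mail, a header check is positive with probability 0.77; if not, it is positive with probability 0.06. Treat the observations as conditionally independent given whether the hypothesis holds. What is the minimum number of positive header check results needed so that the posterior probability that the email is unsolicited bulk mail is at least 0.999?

Prior odds = 0.009/0.991 = 9/991.
Likelihood ratio of a positive = 0.77/0.06 = 77/6.
Target odds: 0.999 ÷ 0.001 = 999.
Require (77/6)ⁿ ≥ 999 ÷ (9/991) = 110001.
(77/6)⁴ = 35153041/1296 falls short of 110001 but (77/6)⁵ ≈348095 reaches it, so n = 5.

5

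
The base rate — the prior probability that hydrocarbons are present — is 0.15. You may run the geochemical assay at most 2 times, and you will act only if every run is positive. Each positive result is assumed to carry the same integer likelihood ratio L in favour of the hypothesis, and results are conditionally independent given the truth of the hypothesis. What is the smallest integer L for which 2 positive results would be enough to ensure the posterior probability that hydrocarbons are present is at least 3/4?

5

Prior odds = 0.15/0.85 = 3/17.
Target odds = 0.75/0.25 = 3.
Need L² ≥ 3 ÷ (3/17) = 17.
4² = 16 < 17 ≤ 25 = 5², so L = 5.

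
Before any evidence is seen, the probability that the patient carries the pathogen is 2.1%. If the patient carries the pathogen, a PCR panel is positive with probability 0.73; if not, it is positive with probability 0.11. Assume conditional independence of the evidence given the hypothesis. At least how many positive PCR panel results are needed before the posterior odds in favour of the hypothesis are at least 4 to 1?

3

Prior odds = 0.021/0.979 = 21/979.
Likelihood ratio of a positive = 0.73/0.11 = 73/11.
Target odds = 4.
Need (21/979) × (73/11)ⁿ ≥ 4, i.e. (73/11)ⁿ ≥ 3916/21.
(73/11)² = 5329/121 falls short of 3916/21 but (73/11)³ = 389017/1331 reaches it, so n = 3.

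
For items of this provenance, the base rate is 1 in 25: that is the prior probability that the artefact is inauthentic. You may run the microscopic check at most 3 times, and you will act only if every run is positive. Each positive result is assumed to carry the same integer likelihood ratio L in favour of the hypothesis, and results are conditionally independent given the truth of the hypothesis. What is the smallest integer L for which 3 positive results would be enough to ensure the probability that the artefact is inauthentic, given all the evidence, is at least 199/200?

17

Prior odds = 0.04/0.96 = 1/24.
Target odds = 0.995/0.005 = 199.
Need L³ ≥ 199 ÷ (1/24) = 4776.
16³ = 4096 < 4776 ≤ 4913 = 17³, so L = 17.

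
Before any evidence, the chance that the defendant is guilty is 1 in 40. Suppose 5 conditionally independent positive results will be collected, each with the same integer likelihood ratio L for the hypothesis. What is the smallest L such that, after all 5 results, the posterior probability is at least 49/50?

Prior odds = 0.025/0.975 = 1/39.
Target odds = 0.98/0.02 = 49.
Need L⁵ ≥ 49 ÷ (1/39) = 1911.
4⁵ = 1024 < 1911 ≤ 3125 = 5⁵, so L = 5.

5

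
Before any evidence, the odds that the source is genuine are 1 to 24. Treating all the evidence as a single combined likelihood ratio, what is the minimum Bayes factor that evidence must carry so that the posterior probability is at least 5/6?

120

Prior odds = 1/24.
Target odds = (5/6)/(1/6) = 5.
Required Bayes factor = 5 ÷ (1/24) = 120.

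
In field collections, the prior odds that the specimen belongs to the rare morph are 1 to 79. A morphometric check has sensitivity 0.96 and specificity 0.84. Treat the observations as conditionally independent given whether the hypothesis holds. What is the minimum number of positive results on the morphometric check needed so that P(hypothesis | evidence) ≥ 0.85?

Prior odds = 1/79.
False-positive rate = 1 − 0.84 = 0.16; likelihood ratio of a positive = 0.96/0.16 = 6.
Target posterior odds = 0.85/0.15 = 17/3.
Need (1/79) × 6ⁿ ≥ 17/3, i.e. 6ⁿ ≥ 1343/3.
6³ = 216 falls short of 1343/3 but 6⁴ = 1296 reaches it, so n = 4.

4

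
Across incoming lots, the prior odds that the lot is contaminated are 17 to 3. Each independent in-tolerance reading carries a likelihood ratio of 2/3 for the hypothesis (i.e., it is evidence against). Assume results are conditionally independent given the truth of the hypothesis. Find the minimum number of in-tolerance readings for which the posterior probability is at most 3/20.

9

Prior odds = 17/3.
Likelihood ratio per in-tolerance reading = 2/3.
Target odds: 0.15 ÷ 0.85 = 3/17.
Need (17/3) × (2/3)ⁿ ≤ 3/17, i.e. (2/3)ⁿ ≤ 9/289.
(2/3)⁸ = 256/6561 is still above 9/289 but (2/3)⁹ = 512/19683 is at or below it, so n = 9.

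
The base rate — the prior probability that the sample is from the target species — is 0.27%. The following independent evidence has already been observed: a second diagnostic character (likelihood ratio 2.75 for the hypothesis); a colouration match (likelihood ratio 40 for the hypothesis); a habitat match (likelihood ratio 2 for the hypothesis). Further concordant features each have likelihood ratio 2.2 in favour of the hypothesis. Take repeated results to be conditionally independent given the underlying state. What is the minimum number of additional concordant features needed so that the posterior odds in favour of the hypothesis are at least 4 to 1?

3

Prior odds = 0.0027/0.9973 = 27/9973.
Combined Bayes factor of the evidence already in hand = 2.75 × 40 × 2 = 220.
Odds after that evidence = (27/9973) × 220 = 5940/9973.
Target odds = 4.
Need 2.2ⁿ ≥ 4 ÷ (5940/9973) = 9973/1485.
2.2² = 4.84 falls short of 9973/1485 but 2.2³ = 10.648 reaches it, so n = 3.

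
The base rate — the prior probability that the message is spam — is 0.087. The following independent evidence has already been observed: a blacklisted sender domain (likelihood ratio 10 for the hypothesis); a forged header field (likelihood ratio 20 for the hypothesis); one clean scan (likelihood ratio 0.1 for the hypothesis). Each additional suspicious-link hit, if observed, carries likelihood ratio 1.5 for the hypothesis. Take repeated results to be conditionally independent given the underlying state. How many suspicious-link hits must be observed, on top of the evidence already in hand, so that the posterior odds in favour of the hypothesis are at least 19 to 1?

6

Prior odds = 0.087/0.913 = 87/913.
Combined Bayes factor of the evidence already in hand = 10 × 20 × 0.1 = 20.
Odds after that evidence = (87/913) × 20 = 1740/913.
Target odds = 19.
Need 1.5ⁿ ≥ 19 ÷ (1740/913) = 17347/1740.
1.5⁵ = 7.59375 falls short of 17347/1740 but 1.5⁶ = 11.390625 reaches it, so n = 6.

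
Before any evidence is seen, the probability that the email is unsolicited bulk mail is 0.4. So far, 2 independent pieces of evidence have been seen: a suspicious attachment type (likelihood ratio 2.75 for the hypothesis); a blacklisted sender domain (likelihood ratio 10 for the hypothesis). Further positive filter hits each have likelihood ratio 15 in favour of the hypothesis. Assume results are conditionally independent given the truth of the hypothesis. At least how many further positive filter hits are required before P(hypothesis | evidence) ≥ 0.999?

Prior odds = 0.4/0.6 = 2/3.
Combined Bayes factor of the evidence already in hand = 2.75 × 10 = 27.5.
Odds after that evidence = (2/3) × 27.5 = 55/3.
Target odds = 0.999/0.001 = 999.
Need 15ⁿ ≥ 999 ÷ (55/3) = 2997/55.
15¹ = 15 falls short of 2997/55 but 15² = 225 reaches it, so n = 2.

2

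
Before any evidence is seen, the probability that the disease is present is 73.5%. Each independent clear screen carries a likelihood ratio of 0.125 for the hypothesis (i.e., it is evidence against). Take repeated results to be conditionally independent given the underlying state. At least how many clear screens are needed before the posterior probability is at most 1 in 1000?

4

Prior odds: 0.735 ÷ 0.265 = 147/53.
Likelihood ratio per clear screen = 0.125.
Target odds: 0.001 ÷ 0.999 = 1/999.
Need (147/53) × 0.125ⁿ ≤ 1/999, i.e. 0.125ⁿ ≤ 53/146853.
0.125³ = 0.001953125 is still above 53/146853 but 0.125⁴ = 1/4096 is at or below it, so n = 4.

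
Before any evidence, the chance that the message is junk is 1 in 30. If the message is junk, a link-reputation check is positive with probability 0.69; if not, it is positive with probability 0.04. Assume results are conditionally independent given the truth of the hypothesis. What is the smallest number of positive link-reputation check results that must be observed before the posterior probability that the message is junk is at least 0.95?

3

Prior odds = (1/30)/(29/30) = 1/29.
Likelihood ratio of a positive = 0.69/0.04 = 17.25.
Target posterior odds = 0.95/0.05 = 19.
Need (1/29) × 17.25ⁿ ≥ 19, i.e. 17.25ⁿ ≥ 551.
17.25² = 297.5625 falls short of 551 but 17.25³ = 5132.953125 reaches it, so n = 3.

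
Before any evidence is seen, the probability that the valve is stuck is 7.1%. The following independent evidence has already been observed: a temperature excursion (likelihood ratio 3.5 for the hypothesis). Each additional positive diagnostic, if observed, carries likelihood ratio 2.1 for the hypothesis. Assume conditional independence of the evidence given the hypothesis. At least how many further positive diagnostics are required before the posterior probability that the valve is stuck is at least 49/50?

Prior odds = 0.071/0.929 = 71/929.
Bayes factor of the evidence already in hand = 3.5.
Odds after that evidence = (71/929) × 3.5 = 497/1858.
Target odds = 0.98/0.02 = 49.
Need 2.1ⁿ ≥ 49 ÷ (497/1858) = 13006/71.
2.1⁷ ≈180.109 falls short of 13006/71 but 2.1⁸ ≈378.229 reaches it, so n = 8.

8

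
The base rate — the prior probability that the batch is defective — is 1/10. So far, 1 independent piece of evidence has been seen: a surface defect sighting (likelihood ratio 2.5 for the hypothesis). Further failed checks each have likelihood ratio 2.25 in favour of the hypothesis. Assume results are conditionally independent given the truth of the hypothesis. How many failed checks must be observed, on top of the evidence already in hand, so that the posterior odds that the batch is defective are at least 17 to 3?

4

Prior odds = 0.1/0.9 = 1/9.
Bayes factor of the evidence already in hand = 2.5.
Odds after that evidence = (1/9) × 2.5 = 5/18.
Target odds = 17/3.
Need 2.25ⁿ ≥ 17/3 ÷ (5/18) = 20.4.
2.25³ = 11.390625 falls short of 20.4 but 2.25⁴ = 25.62890625 reaches it, so n = 4.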